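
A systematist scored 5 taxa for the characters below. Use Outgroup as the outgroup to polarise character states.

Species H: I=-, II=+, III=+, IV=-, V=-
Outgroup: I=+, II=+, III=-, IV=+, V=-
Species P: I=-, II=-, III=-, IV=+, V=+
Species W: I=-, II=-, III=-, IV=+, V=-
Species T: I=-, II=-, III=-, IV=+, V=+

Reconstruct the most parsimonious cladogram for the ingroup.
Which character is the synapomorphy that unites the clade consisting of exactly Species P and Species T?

Character polarity is set by the outgroup: the derived state is whichever differs from the outgroup's state, so for I, II, IV the derived state is '-', and for the remaining characters it is '+'.
All ingroup taxa share the derived state '-' for I; it defines the ingroup but does not resolve relationships within it.
II: derived state '-' in Species P, Species T, and Species W only — synapomorphy for {Species P, Species T, Species W}.
III: derived state '+' in Species H only — an autapomorphy, so it tells us nothing about relationships among taxa.
IV (derived state '-') is unique to Species H (autapomorphy; uninformative for grouping).
V: derived state '+' in Species P and Species T only — synapomorphy for {Species P, Species T}.
Most parsimonious ingroup topology: ((Species W,(Species P,Species T)),Species H).
The clade {Species P, Species T} is supported by V: its derived state '+' occurs in exactly those taxa and in no other taxon (including the outgroup).

V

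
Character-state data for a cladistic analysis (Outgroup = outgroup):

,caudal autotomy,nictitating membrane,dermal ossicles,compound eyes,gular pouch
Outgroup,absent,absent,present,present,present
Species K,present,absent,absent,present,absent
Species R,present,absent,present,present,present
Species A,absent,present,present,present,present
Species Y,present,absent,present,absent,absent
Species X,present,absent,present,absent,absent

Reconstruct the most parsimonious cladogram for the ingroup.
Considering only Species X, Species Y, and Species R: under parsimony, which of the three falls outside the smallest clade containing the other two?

Species R

Character polarity is set by the outgroup: the derived state is whichever differs from the outgroup's state, so for dermal ossicles, compound eyes, gular pouch the derived state is 'absent', and for the remaining characters it is 'present'.
caudal autotomy (derived state 'present') is shared by Species K, Species R, Species X, and Species Y — a synapomorphy uniting that clade.
nictitating membrane (derived state 'present') is unique to Species A (autapomorphy; uninformative for grouping).
dermal ossicles: derived state 'absent' in Species K only — an autapomorphy, so it tells us nothing about relationships among taxa.
compound eyes: derived state 'absent' in Species X and Species Y only — synapomorphy for {Species X, Species Y}.
gular pouch: derived state 'absent' in Species K, Species X, and Species Y only — synapomorphy for {Species K, Species X, Species Y}.
Most parsimonious ingroup topology: ((((Species Y,Species X),Species K),Species R),Species A).
Species X and Species Y share a more recent common ancestor with each other than either does with Species R, so Species R is the least closely related of the three.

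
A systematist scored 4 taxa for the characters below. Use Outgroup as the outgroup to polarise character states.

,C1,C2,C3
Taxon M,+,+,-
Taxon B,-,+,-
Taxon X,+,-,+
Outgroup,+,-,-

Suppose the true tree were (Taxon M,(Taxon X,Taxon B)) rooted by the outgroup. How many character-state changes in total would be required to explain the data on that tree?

4

Map each character onto (Taxon M,(Taxon X,Taxon B)) (rooted by Outgroup) and count the minimum state changes it requires (Fitch parsimony):
C1: 1; C2: 2; C3: 1.
Total tree length = 4.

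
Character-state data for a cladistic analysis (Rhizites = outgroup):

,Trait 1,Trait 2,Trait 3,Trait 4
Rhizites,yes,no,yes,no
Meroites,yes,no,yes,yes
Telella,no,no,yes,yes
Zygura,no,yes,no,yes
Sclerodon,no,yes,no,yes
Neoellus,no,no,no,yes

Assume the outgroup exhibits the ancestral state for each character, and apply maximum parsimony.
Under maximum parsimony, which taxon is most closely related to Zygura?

Character polarity is set by the outgroup: the derived state is whichever differs from the outgroup's state, so for Trait 1, Trait 3 the derived state is 'no', and for the remaining characters it is 'yes'.
Trait 1: derived state 'no' in Neoellus, Sclerodon, Telella, and Zygura only — synapomorphy for {Neoellus, Sclerodon, Telella, Zygura}.
Trait 2: derived state 'yes' in Sclerodon and Zygura only — synapomorphy for {Sclerodon, Zygura}.
Trait 3: derived state 'no' in Neoellus, Sclerodon, and Zygura only — synapomorphy for {Neoellus, Sclerodon, Zygura}.
Trait 4 (derived state 'yes') is shared by all ingroup taxa — unites the whole ingroup.
Most parsimonious ingroup topology: (Meroites,(Telella,((Zygura,Sclerodon),Neoellus))).
Zygura and Sclerodon form a cherry on this tree, so they are sister taxa.

Sclerodon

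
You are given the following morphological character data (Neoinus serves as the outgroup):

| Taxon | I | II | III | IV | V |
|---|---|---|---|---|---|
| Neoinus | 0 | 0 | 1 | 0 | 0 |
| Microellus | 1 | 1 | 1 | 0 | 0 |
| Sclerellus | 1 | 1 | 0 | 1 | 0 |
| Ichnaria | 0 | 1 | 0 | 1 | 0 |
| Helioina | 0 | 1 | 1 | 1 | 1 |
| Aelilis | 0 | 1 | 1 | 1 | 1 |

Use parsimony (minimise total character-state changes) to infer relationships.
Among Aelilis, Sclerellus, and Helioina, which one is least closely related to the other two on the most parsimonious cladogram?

Character polarity is set by the outgroup: the derived state is whichever differs from the outgroup's state, so for III the derived state is '0', and for the remaining characters it is '1'.
I (state '1') occurs in Microellus and Sclerellus but conflicts with the nesting implied by the other characters — most parsimoniously interpreted as homoplasy.
II (derived state '1') is shared by all ingroup taxa — unites the whole ingroup.
III (derived state '0') is shared by Ichnaria and Sclerellus — a synapomorphy uniting that clade.
Only Aelilis, Helioina, Ichnaria, and Sclerellus show the derived state '1' for IV, supporting them as a clade.
V (derived state '1') is shared by Aelilis and Helioina — a synapomorphy uniting that clade.
Most parsimonious ingroup topology: (Microellus,((Sclerellus,Ichnaria),(Helioina,Aelilis))).
Aelilis and Helioina share a more recent common ancestor with each other than either does with Sclerellus, so Sclerellus is the least closely related of the three.

Sclerellus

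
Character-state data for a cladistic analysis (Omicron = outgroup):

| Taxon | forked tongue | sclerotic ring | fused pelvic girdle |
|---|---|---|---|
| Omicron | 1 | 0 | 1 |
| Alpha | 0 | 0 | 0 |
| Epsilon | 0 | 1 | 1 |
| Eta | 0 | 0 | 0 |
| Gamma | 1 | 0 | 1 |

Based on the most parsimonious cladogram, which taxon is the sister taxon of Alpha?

Eta

Character polarity is set by the outgroup: the derived state is whichever differs from the outgroup's state, so for forked tongue, fused pelvic girdle the derived state is '0', and for the remaining characters it is '1'.
forked tongue: derived state '0' in Alpha, Epsilon, and Eta only — synapomorphy for {Alpha, Epsilon, Eta}.
sclerotic ring: derived state '1' in Epsilon only — an autapomorphy, so it tells us nothing about relationships among taxa.
Only Alpha and Eta show the derived state '0' for fused pelvic girdle, supporting them as a clade.
Most parsimonious ingroup topology: (((Alpha,Eta),Epsilon),Gamma).
Alpha and Eta form a cherry on this tree, so they are sister taxa.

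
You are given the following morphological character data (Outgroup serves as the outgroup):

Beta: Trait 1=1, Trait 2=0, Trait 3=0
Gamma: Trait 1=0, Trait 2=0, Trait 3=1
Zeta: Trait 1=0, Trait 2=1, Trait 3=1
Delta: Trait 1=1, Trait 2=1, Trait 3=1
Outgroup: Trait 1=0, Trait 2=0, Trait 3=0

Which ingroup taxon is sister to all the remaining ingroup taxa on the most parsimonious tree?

Beta

The outgroup has state '0' for every character, so '1' is the derived state throughout.
Trait 1 (state '1') occurs in Beta and Delta but conflicts with the nesting implied by the other characters — most parsimoniously interpreted as homoplasy.
Trait 2 (derived state '1') is shared by Delta and Zeta — a synapomorphy uniting that clade.
Trait 3: derived state '1' in Delta, Gamma, and Zeta only — synapomorphy for {Delta, Gamma, Zeta}.
Most parsimonious ingroup topology: ((Gamma,(Delta,Zeta)),Beta).
Beta is sister to the clade containing all other ingroup taxa, so it is the earliest-diverging (most basal) ingroup lineage.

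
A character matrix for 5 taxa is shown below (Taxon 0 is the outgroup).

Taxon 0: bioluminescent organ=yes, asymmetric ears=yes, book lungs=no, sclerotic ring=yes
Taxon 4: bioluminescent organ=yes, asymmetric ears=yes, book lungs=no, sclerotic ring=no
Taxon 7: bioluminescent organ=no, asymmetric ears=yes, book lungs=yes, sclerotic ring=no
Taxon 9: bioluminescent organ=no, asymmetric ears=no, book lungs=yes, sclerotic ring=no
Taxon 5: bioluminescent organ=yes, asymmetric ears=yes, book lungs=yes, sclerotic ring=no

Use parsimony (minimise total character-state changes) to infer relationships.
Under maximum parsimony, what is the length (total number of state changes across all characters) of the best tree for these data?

4

Character polarity is set by the outgroup: the derived state is whichever differs from the outgroup's state, so for bioluminescent organ, asymmetric ears, sclerotic ring the derived state is 'no', and for the remaining characters it is 'yes'.
bioluminescent organ: derived state 'no' in Taxon 7 and Taxon 9 only — synapomorphy for {Taxon 7, Taxon 9}.
asymmetric ears (derived state 'no') is unique to Taxon 9 (autapomorphy; uninformative for grouping).
book lungs (derived state 'yes') is shared by Taxon 5, Taxon 7, and Taxon 9 — a synapomorphy uniting that clade.
All ingroup taxa share the derived state 'no' for sclerotic ring; it defines the ingroup but does not resolve relationships within it.
Most parsimonious ingroup topology: (Taxon 4,((Taxon 7,Taxon 9),Taxon 5)).
Changes per character on this tree: bioluminescent organ: 1; asymmetric ears: 1; book lungs: 1; sclerotic ring: 1.
Total = 4.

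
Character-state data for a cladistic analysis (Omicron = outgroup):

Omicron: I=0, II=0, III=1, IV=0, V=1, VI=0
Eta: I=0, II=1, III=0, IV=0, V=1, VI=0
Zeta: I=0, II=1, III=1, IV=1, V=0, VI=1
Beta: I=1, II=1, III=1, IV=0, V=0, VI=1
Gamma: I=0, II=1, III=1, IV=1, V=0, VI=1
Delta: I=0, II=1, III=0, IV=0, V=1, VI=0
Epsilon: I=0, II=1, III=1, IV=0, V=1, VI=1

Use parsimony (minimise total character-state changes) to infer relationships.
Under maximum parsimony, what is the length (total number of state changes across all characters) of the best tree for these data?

Character polarity is set by the outgroup: the derived state is whichever differs from the outgroup's state, so for III, V the derived state is '0', and for the remaining characters it is '1'.
I: derived state '1' in Beta only — an autapomorphy, so it tells us nothing about relationships among taxa.
All ingroup taxa share the derived state '1' for II; it defines the ingroup but does not resolve relationships within it.
III: derived state '0' in Delta and Eta only — synapomorphy for {Delta, Eta}.
IV (derived state '1') is shared by Gamma and Zeta — a synapomorphy uniting that clade.
V (derived state '0') is shared by Beta, Gamma, and Zeta — a synapomorphy uniting that clade.
VI: derived state '1' in Beta, Epsilon, Gamma, and Zeta only — synapomorphy for {Beta, Epsilon, Gamma, Zeta}.
Most parsimonious ingroup topology: ((Eta,Delta),(((Zeta,Gamma),Beta),Epsilon)).
Changes per character on this tree: I: 1; II: 1; III: 1; IV: 1; V: 1; VI: 1.
Total = 6.

6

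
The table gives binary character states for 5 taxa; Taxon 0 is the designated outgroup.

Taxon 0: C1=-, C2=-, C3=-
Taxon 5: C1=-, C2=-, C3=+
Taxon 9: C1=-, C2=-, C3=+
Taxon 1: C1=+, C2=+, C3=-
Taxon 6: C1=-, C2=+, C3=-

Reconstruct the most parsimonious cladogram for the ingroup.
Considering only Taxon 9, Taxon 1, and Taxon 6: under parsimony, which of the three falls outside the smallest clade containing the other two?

The outgroup has state '-' for every character, so '+' is the derived state throughout.
C1 (derived state '+') is unique to Taxon 1 (autapomorphy; uninformative for grouping).
C2: derived state '+' in Taxon 1 and Taxon 6 only — synapomorphy for {Taxon 1, Taxon 6}.
C3 (derived state '+') is shared by Taxon 5 and Taxon 9 — a synapomorphy uniting that clade.
Most parsimonious ingroup topology: ((Taxon 5,Taxon 9),(Taxon 1,Taxon 6)).
Taxon 6 and Taxon 1 share a more recent common ancestor with each other than either does with Taxon 9, so Taxon 9 is the least closely related of the three.

Taxon 9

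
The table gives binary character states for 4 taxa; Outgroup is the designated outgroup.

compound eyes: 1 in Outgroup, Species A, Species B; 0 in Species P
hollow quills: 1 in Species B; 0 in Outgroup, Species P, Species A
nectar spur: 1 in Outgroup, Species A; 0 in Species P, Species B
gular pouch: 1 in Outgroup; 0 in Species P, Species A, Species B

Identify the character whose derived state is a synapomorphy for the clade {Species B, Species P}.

nectar spur

Character polarity is set by the outgroup: the derived state is whichever differs from the outgroup's state, so for compound eyes, nectar spur, gular pouch the derived state is '0', and for the remaining characters it is '1'.
compound eyes (derived state '0') is unique to Species P (autapomorphy; uninformative for grouping).
hollow quills (derived state '1') is unique to Species B (autapomorphy; uninformative for grouping).
nectar spur (derived state '0') is shared by Species B and Species P — a synapomorphy uniting that clade.
gular pouch (derived state '0') is shared by all ingroup taxa — unites the whole ingroup.
Most parsimonious ingroup topology: ((Species P,Species B),Species A).
The clade {Species B, Species P} is supported by nectar spur: its derived state '0' occurs in exactly those taxa and in no other taxon (including the outgroup).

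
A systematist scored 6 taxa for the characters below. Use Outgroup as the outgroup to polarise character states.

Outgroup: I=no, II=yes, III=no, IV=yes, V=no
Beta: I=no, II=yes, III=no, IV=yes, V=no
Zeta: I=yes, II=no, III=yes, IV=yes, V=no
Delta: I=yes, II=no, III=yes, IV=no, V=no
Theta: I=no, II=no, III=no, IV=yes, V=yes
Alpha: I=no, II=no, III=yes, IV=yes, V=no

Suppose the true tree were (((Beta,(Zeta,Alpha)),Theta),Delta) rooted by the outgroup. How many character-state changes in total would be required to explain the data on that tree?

8

Map each character onto (((Beta,(Zeta,Alpha)),Theta),Delta) (rooted by Outgroup) and count the minimum state changes it requires (Fitch parsimony):
I: 2; II: 2; III: 2; IV: 1; V: 1.
Total tree length = 8.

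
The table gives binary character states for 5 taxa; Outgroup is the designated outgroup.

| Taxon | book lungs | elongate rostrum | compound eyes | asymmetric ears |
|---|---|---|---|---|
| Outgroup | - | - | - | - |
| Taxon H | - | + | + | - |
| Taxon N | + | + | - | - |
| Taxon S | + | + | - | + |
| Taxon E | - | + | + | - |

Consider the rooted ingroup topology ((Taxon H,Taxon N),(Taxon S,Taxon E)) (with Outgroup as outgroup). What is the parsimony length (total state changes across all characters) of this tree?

Map each character onto ((Taxon H,Taxon N),(Taxon S,Taxon E)) (rooted by Outgroup) and count the minimum state changes it requires (Fitch parsimony):
book lungs: 2; elongate rostrum: 1; compound eyes: 2; asymmetric ears: 1.
Total tree length = 6.

6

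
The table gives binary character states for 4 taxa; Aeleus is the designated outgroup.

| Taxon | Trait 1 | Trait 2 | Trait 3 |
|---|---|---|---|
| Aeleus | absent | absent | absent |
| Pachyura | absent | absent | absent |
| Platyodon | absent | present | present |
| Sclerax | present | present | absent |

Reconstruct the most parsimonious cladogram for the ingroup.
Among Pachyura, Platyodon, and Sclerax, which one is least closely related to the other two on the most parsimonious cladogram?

Pachyura

The outgroup has state 'absent' for every character, so 'present' is the derived state throughout.
Trait 1: derived state 'present' in Sclerax only — an autapomorphy, so it tells us nothing about relationships among taxa.
Trait 2 (derived state 'present') is shared by Platyodon and Sclerax — a synapomorphy uniting that clade.
Trait 3: derived state 'present' in Platyodon only — an autapomorphy, so it tells us nothing about relationships among taxa.
Most parsimonious ingroup topology: (Pachyura,(Platyodon,Sclerax)).
Platyodon and Sclerax share a more recent common ancestor with each other than either does with Pachyura, so Pachyura is the least closely related of the three.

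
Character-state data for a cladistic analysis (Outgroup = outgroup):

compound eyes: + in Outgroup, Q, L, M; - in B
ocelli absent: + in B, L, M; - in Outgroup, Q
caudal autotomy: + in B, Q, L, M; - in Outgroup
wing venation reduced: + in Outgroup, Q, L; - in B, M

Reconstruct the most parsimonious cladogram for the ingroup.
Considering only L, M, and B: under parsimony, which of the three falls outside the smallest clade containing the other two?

L

Character polarity is set by the outgroup: the derived state is whichever differs from the outgroup's state, so for compound eyes, wing venation reduced the derived state is '-', and for the remaining characters it is '+'.
compound eyes: derived state '-' in B only — an autapomorphy, so it tells us nothing about relationships among taxa.
Only B, L, and M show the derived state '+' for ocelli absent, supporting them as a clade.
caudal autotomy (derived state '+') is shared by all ingroup taxa — unites the whole ingroup.
Only B and M show the derived state '-' for wing venation reduced, supporting them as a clade.
Most parsimonious ingroup topology: (((B,M),L),Q).
B and M share a more recent common ancestor with each other than either does with L, so L is the least closely related of the three.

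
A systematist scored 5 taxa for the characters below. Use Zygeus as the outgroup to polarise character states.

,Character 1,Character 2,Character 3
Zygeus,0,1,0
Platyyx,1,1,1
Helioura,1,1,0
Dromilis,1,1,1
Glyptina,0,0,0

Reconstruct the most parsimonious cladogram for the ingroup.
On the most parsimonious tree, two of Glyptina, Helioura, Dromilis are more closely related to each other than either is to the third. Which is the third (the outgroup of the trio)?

Character polarity is set by the outgroup: the derived state is whichever differs from the outgroup's state, so for Character 2 the derived state is '0', and for the remaining characters it is '1'.
Only Dromilis, Helioura, and Platyyx show the derived state '1' for Character 1, supporting them as a clade.
Character 2 (derived state '0') is unique to Glyptina (autapomorphy; uninformative for grouping).
Only Dromilis and Platyyx show the derived state '1' for Character 3, supporting them as a clade.
Most parsimonious ingroup topology: (((Platyyx,Dromilis),Helioura),Glyptina).
Helioura and Dromilis share a more recent common ancestor with each other than either does with Glyptina, so Glyptina is the least closely related of the three.

Glyptina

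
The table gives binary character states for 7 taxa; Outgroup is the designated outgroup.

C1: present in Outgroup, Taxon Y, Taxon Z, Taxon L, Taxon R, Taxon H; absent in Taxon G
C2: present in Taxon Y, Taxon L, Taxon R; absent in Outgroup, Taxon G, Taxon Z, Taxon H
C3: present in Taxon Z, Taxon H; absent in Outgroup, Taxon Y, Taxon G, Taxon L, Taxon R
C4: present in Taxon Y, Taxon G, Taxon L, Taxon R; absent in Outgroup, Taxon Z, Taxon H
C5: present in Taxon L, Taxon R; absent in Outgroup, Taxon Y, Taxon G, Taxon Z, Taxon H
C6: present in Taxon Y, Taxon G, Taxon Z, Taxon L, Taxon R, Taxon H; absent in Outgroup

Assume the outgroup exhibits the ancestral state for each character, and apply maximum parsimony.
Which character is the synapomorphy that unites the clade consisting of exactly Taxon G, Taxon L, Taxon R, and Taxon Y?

Character polarity is set by the outgroup: the derived state is whichever differs from the outgroup's state, so for C1 the derived state is 'absent', and for the remaining characters it is 'present'.
C1 (derived state 'absent') is unique to Taxon G (autapomorphy; uninformative for grouping).
C2 (derived state 'present') is shared by Taxon L, Taxon R, and Taxon Y — a synapomorphy uniting that clade.
C3 (derived state 'present') is shared by Taxon H and Taxon Z — a synapomorphy uniting that clade.
Only Taxon G, Taxon L, Taxon R, and Taxon Y show the derived state 'present' for C4, supporting them as a clade.
Only Taxon L and Taxon R show the derived state 'present' for C5, supporting them as a clade.
All ingroup taxa share the derived state 'present' for C6; it defines the ingroup but does not resolve relationships within it.
Most parsimonious ingroup topology: (((Taxon Y,(Taxon L,Taxon R)),Taxon G),(Taxon Z,Taxon H)).
The clade {Taxon G, Taxon L, Taxon R, Taxon Y} is supported by C4: its derived state 'present' occurs in exactly those taxa and in no other taxon (including the outgroup).

C4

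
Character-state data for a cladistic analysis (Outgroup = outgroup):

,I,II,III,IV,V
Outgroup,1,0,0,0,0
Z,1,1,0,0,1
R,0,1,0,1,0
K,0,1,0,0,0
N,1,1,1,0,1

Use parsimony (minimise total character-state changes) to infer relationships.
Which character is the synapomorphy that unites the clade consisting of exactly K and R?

I

Character polarity is set by the outgroup: the derived state is whichever differs from the outgroup's state, so for I the derived state is '0', and for the remaining characters it is '1'.
I (derived state '0') is shared by K and R — a synapomorphy uniting that clade.
II (derived state '1') is shared by all ingroup taxa — unites the whole ingroup.
III: derived state '1' in N only — an autapomorphy, so it tells us nothing about relationships among taxa.
IV (derived state '1') is unique to R (autapomorphy; uninformative for grouping).
V: derived state '1' in N and Z only — synapomorphy for {N, Z}.
Most parsimonious ingroup topology: ((Z,N),(R,K)).
The clade {K, R} is supported by I: its derived state '0' occurs in exactly those taxa and in no other taxon (including the outgroup).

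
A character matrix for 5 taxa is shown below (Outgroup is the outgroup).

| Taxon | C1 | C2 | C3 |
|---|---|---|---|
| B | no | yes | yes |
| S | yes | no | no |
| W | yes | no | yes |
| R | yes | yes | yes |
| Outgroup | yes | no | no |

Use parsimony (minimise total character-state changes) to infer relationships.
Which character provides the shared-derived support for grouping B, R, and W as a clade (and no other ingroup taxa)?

C3

Character polarity is set by the outgroup: the derived state is whichever differs from the outgroup's state, so for C1 the derived state is 'no', and for the remaining characters it is 'yes'.
C1 (derived state 'no') is unique to B (autapomorphy; uninformative for grouping).
C2 (derived state 'yes') is shared by B and R — a synapomorphy uniting that clade.
C3 (derived state 'yes') is shared by B, R, and W — a synapomorphy uniting that clade.
Most parsimonious ingroup topology: ((W,(B,R)),S).
The clade {B, R, W} is supported by C3: its derived state 'yes' occurs in exactly those taxa and in no other taxon (including the outgroup).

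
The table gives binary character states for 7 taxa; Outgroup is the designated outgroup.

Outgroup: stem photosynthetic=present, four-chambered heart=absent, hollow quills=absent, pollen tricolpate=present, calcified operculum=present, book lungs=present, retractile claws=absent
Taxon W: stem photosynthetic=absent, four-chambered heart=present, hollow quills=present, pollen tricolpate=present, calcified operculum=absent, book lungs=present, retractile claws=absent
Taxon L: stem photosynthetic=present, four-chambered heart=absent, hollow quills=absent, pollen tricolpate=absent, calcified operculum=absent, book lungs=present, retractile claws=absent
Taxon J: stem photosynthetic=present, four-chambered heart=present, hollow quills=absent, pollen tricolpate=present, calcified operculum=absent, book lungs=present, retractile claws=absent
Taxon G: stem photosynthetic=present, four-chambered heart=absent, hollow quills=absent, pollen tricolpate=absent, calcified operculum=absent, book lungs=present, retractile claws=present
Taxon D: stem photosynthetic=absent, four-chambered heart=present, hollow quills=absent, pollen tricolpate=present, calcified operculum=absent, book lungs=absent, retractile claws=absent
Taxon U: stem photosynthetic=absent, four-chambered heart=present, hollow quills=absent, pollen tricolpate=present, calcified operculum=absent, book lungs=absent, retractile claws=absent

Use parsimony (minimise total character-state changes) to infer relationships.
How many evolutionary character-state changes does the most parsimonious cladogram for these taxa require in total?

7

Character polarity is set by the outgroup: the derived state is whichever differs from the outgroup's state, so for stem photosynthetic, pollen tricolpate, calcified operculum, book lungs the derived state is 'absent', and for the remaining characters it is 'present'.
Only Taxon D, Taxon U, and Taxon W show the derived state 'absent' for stem photosynthetic, supporting them as a clade.
four-chambered heart: derived state 'present' in Taxon D, Taxon J, Taxon U, and Taxon W only — synapomorphy for {Taxon D, Taxon J, Taxon U, Taxon W}.
hollow quills: derived state 'present' in Taxon W only — an autapomorphy, so it tells us nothing about relationships among taxa.
pollen tricolpate: derived state 'absent' in Taxon G and Taxon L only — synapomorphy for {Taxon G, Taxon L}.
calcified operculum (derived state 'absent') is shared by all ingroup taxa — unites the whole ingroup.
Only Taxon D and Taxon U show the derived state 'absent' for book lungs, supporting them as a clade.
retractile claws (derived state 'present') is unique to Taxon G (autapomorphy; uninformative for grouping).
Most parsimonious ingroup topology: (((Taxon W,(Taxon D,Taxon U)),Taxon J),(Taxon L,Taxon G)).
Changes per character on this tree: stem photosynthetic: 1; four-chambered heart: 1; hollow quills: 1; pollen tricolpate: 1; calcified operculum: 1; book lungs: 1; retractile claws: 1.
Total = 7.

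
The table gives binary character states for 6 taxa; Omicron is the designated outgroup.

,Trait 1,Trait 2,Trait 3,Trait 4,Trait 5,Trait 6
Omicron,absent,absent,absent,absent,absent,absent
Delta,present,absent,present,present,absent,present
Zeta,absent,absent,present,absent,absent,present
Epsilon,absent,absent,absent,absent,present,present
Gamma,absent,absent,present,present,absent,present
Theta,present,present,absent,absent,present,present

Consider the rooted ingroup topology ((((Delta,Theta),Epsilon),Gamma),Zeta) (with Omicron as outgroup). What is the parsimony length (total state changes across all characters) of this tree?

10

Map each character onto ((((Delta,Theta),Epsilon),Gamma),Zeta) (rooted by Omicron) and count the minimum state changes it requires (Fitch parsimony):
Trait 1: 1; Trait 2: 1; Trait 3: 3; Trait 4: 2; Trait 5: 2; Trait 6: 1.
Total tree length = 10.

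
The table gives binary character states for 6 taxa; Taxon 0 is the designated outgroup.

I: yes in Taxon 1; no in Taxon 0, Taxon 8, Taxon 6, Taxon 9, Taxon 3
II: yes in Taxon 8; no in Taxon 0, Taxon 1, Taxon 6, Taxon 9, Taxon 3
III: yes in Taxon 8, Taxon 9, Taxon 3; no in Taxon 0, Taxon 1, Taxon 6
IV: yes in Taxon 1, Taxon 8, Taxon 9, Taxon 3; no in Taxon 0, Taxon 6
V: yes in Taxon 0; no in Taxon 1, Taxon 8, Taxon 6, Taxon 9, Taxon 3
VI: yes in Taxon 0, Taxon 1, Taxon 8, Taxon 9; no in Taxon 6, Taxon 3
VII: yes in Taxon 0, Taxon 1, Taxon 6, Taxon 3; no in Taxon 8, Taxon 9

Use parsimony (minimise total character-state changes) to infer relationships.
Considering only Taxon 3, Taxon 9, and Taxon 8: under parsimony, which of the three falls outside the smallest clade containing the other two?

Taxon 3

Character polarity is set by the outgroup: the derived state is whichever differs from the outgroup's state, so for V, VI, VII the derived state is 'no', and for the remaining characters it is 'yes'.
I (derived state 'yes') is unique to Taxon 1 (autapomorphy; uninformative for grouping).
II (derived state 'yes') is unique to Taxon 8 (autapomorphy; uninformative for grouping).
III (derived state 'yes') is shared by Taxon 3, Taxon 8, and Taxon 9 — a synapomorphy uniting that clade.
IV: derived state 'yes' in Taxon 1, Taxon 3, Taxon 8, and Taxon 9 only — synapomorphy for {Taxon 1, Taxon 3, Taxon 8, Taxon 9}.
V (derived state 'no') is shared by all ingroup taxa — unites the whole ingroup.
VI groups Taxon 3 and Taxon 6, which is incompatible with the clades supported by the remaining characters; treating it as convergent (homoplasy) costs fewer steps than any alternative tree.
VII: derived state 'no' in Taxon 8 and Taxon 9 only — synapomorphy for {Taxon 8, Taxon 9}.
Most parsimonious ingroup topology: ((Taxon 1,((Taxon 8,Taxon 9),Taxon 3)),Taxon 6).
Taxon 9 and Taxon 8 share a more recent common ancestor with each other than either does with Taxon 3, so Taxon 3 is the least closely related of the three.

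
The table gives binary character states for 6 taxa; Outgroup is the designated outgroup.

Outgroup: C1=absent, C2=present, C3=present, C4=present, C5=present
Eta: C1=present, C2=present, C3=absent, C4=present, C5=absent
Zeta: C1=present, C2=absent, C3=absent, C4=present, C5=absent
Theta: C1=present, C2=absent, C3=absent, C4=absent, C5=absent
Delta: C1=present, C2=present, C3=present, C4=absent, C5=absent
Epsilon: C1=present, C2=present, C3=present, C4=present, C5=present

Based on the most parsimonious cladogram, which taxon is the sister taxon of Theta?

Character polarity is set by the outgroup: the derived state is whichever differs from the outgroup's state, so for C2, C3, C4, C5 the derived state is 'absent', and for the remaining characters it is 'present'.
All ingroup taxa share the derived state 'present' for C1; it defines the ingroup but does not resolve relationships within it.
C2: derived state 'absent' in Theta and Zeta only — synapomorphy for {Theta, Zeta}.
Only Eta, Theta, and Zeta show the derived state 'absent' for C3, supporting them as a clade.
C4 (state 'absent') occurs in Delta and Theta but conflicts with the nesting implied by the other characters — most parsimoniously interpreted as homoplasy.
Only Delta, Eta, Theta, and Zeta show the derived state 'absent' for C5, supporting them as a clade.
Most parsimonious ingroup topology: (((Eta,(Zeta,Theta)),Delta),Epsilon).
Theta and Zeta form a cherry on this tree, so they are sister taxa.

Zeta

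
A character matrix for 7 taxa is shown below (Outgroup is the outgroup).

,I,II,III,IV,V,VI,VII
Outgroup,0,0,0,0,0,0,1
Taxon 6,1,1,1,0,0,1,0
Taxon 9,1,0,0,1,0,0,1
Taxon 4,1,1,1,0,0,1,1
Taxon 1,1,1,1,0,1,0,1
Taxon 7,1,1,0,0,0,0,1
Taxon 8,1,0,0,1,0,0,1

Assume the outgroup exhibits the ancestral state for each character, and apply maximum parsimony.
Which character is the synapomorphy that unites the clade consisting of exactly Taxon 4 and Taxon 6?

VI

Character polarity is set by the outgroup: the derived state is whichever differs from the outgroup's state, so for VII the derived state is '0', and for the remaining characters it is '1'.
I (derived state '1') is shared by all ingroup taxa — unites the whole ingroup.
II (derived state '1') is shared by Taxon 1, Taxon 4, Taxon 6, and Taxon 7 — a synapomorphy uniting that clade.
III (derived state '1') is shared by Taxon 1, Taxon 4, and Taxon 6 — a synapomorphy uniting that clade.
IV: derived state '1' in Taxon 8 and Taxon 9 only — synapomorphy for {Taxon 8, Taxon 9}.
V (derived state '1') is unique to Taxon 1 (autapomorphy; uninformative for grouping).
VI (derived state '1') is shared by Taxon 4 and Taxon 6 — a synapomorphy uniting that clade.
VII: derived state '0' in Taxon 6 only — an autapomorphy, so it tells us nothing about relationships among taxa.
Most parsimonious ingroup topology: ((((Taxon 6,Taxon 4),Taxon 1),Taxon 7),(Taxon 9,Taxon 8)).
The clade {Taxon 4, Taxon 6} is supported by VI: its derived state '1' occurs in exactly those taxa and in no other taxon (including the outgroup).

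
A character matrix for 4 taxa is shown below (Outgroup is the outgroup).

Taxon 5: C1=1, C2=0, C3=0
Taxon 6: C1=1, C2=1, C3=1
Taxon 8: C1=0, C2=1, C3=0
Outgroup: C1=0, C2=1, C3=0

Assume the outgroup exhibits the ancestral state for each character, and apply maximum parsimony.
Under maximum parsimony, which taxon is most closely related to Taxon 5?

Character polarity is set by the outgroup: the derived state is whichever differs from the outgroup's state, so for C2 the derived state is '0', and for the remaining characters it is '1'.
Only Taxon 5 and Taxon 6 show the derived state '1' for C1, supporting them as a clade.
C2: derived state '0' in Taxon 5 only — an autapomorphy, so it tells us nothing about relationships among taxa.
C3: derived state '1' in Taxon 6 only — an autapomorphy, so it tells us nothing about relationships among taxa.
Most parsimonious ingroup topology: (Taxon 8,(Taxon 5,Taxon 6)).
Taxon 5 and Taxon 6 form a cherry on this tree, so they are sister taxa.

Taxon 6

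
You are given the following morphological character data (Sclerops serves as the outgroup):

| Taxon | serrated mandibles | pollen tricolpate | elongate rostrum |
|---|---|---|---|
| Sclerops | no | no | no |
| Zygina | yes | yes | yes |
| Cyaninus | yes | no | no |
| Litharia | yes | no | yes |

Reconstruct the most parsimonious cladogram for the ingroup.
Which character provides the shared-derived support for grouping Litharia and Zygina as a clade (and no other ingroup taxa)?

elongate rostrum

The outgroup has state 'no' for every character, so 'yes' is the derived state throughout.
All ingroup taxa share the derived state 'yes' for serrated mandibles; it defines the ingroup but does not resolve relationships within it.
pollen tricolpate (derived state 'yes') is unique to Zygina (autapomorphy; uninformative for grouping).
elongate rostrum: derived state 'yes' in Litharia and Zygina only — synapomorphy for {Litharia, Zygina}.
Most parsimonious ingroup topology: ((Zygina,Litharia),Cyaninus).
The clade {Litharia, Zygina} is supported by elongate rostrum: its derived state 'yes' occurs in exactly those taxa and in no other taxon (including the outgroup).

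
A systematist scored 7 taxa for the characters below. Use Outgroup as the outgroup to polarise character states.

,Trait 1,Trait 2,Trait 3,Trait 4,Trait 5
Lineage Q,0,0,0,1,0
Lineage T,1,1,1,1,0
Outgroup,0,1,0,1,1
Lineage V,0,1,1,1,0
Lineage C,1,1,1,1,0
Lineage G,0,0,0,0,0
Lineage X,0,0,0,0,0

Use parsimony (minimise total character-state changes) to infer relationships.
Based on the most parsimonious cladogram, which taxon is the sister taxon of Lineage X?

Character polarity is set by the outgroup: the derived state is whichever differs from the outgroup's state, so for Trait 2, Trait 4, Trait 5 the derived state is '0', and for the remaining characters it is '1'.
Trait 1 (derived state '1') is shared by Lineage C and Lineage T — a synapomorphy uniting that clade.
Only Lineage G, Lineage Q, and Lineage X show the derived state '0' for Trait 2, supporting them as a clade.
Only Lineage C, Lineage T, and Lineage V show the derived state '1' for Trait 3, supporting them as a clade.
Only Lineage G and Lineage X show the derived state '0' for Trait 4, supporting them as a clade.
Trait 5 (derived state '0') is shared by all ingroup taxa — unites the whole ingroup.
Most parsimonious ingroup topology: (((Lineage C,Lineage T),Lineage V),(Lineage Q,(Lineage X,Lineage G))).
Lineage X and Lineage G form a cherry on this tree, so they are sister taxa.

Lineage G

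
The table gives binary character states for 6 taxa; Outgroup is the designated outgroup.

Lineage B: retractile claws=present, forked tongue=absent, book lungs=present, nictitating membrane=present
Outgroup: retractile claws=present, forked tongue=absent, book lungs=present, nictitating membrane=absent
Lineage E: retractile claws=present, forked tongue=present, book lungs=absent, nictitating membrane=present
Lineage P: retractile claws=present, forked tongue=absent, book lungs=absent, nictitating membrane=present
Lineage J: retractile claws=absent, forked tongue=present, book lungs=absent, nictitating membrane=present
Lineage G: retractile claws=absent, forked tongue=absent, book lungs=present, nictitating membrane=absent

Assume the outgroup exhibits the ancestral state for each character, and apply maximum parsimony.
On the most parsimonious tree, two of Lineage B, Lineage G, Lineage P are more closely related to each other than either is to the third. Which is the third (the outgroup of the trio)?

Character polarity is set by the outgroup: the derived state is whichever differs from the outgroup's state, so for retractile claws, book lungs the derived state is 'absent', and for the remaining characters it is 'present'.
retractile claws groups Lineage G and Lineage J, which is incompatible with the clades supported by the remaining characters; treating it as convergent (homoplasy) costs fewer steps than any alternative tree.
forked tongue (derived state 'present') is shared by Lineage E and Lineage J — a synapomorphy uniting that clade.
book lungs: derived state 'absent' in Lineage E, Lineage J, and Lineage P only — synapomorphy for {Lineage E, Lineage J, Lineage P}.
Only Lineage B, Lineage E, Lineage J, and Lineage P show the derived state 'present' for nictitating membrane, supporting them as a clade.
Most parsimonious ingroup topology: ((Lineage B,((Lineage J,Lineage E),Lineage P)),Lineage G).
Lineage P and Lineage B share a more recent common ancestor with each other than either does with Lineage G, so Lineage G is the least closely related of the three.

Lineage G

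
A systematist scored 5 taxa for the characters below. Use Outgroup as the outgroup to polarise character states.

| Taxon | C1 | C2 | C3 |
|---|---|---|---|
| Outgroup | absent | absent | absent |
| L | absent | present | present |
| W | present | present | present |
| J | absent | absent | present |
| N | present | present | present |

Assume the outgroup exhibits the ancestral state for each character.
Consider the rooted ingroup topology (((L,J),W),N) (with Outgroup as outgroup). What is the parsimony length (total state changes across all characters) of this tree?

Map each character onto (((L,J),W),N) (rooted by Outgroup) and count the minimum state changes it requires (Fitch parsimony):
C1: 2; C2: 2; C3: 1.
Total tree length = 5.

5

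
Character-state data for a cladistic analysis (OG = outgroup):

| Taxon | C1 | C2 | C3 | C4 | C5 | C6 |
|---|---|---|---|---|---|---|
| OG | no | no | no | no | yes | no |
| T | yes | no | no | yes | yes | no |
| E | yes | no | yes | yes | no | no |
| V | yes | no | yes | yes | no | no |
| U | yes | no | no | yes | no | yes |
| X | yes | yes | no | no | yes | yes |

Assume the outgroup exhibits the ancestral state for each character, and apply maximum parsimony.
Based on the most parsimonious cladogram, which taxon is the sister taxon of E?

Character polarity is set by the outgroup: the derived state is whichever differs from the outgroup's state, so for C5 the derived state is 'no', and for the remaining characters it is 'yes'.
C1 (derived state 'yes') is shared by all ingroup taxa — unites the whole ingroup.
C2: derived state 'yes' in X only — an autapomorphy, so it tells us nothing about relationships among taxa.
C3: derived state 'yes' in E and V only — synapomorphy for {E, V}.
C4 (derived state 'yes') is shared by E, T, U, and V — a synapomorphy uniting that clade.
C5 (derived state 'no') is shared by E, U, and V — a synapomorphy uniting that clade.
C6 groups U and X, which is incompatible with the clades supported by the remaining characters; treating it as convergent (homoplasy) costs fewer steps than any alternative tree.
Most parsimonious ingroup topology: ((T,((E,V),U)),X).
E and V form a cherry on this tree, so they are sister taxa.

V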